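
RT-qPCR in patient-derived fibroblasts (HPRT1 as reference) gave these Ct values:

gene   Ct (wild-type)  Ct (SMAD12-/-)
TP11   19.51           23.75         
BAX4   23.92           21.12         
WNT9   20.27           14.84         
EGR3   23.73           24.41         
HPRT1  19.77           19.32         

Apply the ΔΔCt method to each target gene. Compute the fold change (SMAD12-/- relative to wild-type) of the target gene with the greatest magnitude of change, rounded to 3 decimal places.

TP11: ΔΔCt = (23.75−19.32) − (19.51−19.77) = 4.43 − (-0.26) = 4.69; fold change = 2^-4.69 = 0.039
BAX4: ΔΔCt = (21.12−19.32) − (23.92−19.77) = 1.80 − 4.15 = -2.35; fold change = 2^2.35 = 5.098
WNT9: ΔΔCt = (14.84−19.32) − (20.27−19.77) = -4.48 − 0.50 = -4.98; fold change = 2^4.98 = 31.559
EGR3: ΔΔCt = (24.41−19.32) − (23.73−19.77) = 5.09 − 3.96 = 1.13; fold change = 2^-1.13 = 0.457
WNT9 has the largest |ΔΔCt| = 4.98.

31.559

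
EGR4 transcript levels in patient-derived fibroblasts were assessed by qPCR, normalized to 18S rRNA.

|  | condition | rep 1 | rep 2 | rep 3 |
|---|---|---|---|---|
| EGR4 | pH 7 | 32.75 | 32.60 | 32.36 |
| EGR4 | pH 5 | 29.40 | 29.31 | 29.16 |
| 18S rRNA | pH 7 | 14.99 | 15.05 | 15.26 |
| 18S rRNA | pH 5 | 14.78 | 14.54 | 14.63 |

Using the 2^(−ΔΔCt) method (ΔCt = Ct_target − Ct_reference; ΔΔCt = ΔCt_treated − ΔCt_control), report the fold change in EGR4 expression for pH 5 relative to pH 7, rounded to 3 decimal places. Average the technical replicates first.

Mean Ct: EGR4 pH 7 32.570; EGR4 pH 5 29.290; 18S rRNA pH 7 15.100; 18S rRNA pH 5 14.650
ΔCt(pH 7) = 32.570 − 15.100 = 17.470
ΔCt(pH 5) = 29.290 − 14.650 = 14.640
ΔΔCt = 14.640 − 17.470 = -2.830
Fold change = 2^(−(-2.830)) = 2^2.830 = 7.1107

7.111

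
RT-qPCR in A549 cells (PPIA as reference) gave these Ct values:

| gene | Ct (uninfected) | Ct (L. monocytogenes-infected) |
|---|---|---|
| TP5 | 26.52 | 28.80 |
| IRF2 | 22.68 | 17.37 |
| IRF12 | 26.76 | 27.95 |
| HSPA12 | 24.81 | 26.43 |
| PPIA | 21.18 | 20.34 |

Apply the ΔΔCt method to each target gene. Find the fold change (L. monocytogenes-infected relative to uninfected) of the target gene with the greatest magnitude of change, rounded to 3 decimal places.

22.162

TP5: ΔΔCt = (28.80−20.34) − (26.52−21.18) = 8.46 − 5.34 = 3.12; fold change = 2^-3.12 = 0.115
IRF2: ΔΔCt = (17.37−20.34) − (22.68−21.18) = -2.97 − 1.50 = -4.47; fold change = 2^4.47 = 22.162
IRF12: ΔΔCt = (27.95−20.34) − (26.76−21.18) = 7.61 − 5.58 = 2.03; fold change = 2^-2.03 = 0.245
HSPA12: ΔΔCt = (26.43−20.34) − (24.81−21.18) = 6.09 − 3.63 = 2.46; fold change = 2^-2.46 = 0.182
IRF2 has the largest |ΔΔCt| = 4.47.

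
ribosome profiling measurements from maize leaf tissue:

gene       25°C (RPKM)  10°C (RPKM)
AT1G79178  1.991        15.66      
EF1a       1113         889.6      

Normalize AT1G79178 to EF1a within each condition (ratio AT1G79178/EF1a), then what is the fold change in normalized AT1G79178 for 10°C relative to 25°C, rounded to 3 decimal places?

AT1G79178/EF1a (25°C) = 1.991 / 1113 = 0.0017889
AT1G79178/EF1a (10°C) = 15.66 / 889.6 = 0.017603
Fold change = 0.017603 / 0.0017889 = 9.8406

9.841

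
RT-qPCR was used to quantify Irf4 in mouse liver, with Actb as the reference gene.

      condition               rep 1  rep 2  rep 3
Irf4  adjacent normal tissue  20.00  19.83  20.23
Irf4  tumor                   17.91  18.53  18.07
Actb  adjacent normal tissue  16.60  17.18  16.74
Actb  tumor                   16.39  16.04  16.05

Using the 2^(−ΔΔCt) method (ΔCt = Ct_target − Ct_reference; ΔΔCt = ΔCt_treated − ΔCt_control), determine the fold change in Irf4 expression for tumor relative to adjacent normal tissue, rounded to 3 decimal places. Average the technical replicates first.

2.250

Mean Ct: Irf4 adjacent normal tissue 20.020; Irf4 tumor 18.170; Actb adjacent normal tissue 16.840; Actb tumor 16.160
ΔCt(adjacent normal tissue) = 20.020 − 16.840 = 3.180
ΔCt(tumor) = 18.170 − 16.160 = 2.010
ΔΔCt = 2.010 − 3.180 = -1.170
Fold change = 2^(−(-1.170)) = 2^1.170 = 2.2501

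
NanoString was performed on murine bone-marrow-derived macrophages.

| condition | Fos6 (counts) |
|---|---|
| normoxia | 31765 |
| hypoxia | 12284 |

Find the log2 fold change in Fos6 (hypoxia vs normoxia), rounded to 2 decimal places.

-1.37

Fold change = 12284 / 31765 = 0.3867
log2(0.3867) = -1.371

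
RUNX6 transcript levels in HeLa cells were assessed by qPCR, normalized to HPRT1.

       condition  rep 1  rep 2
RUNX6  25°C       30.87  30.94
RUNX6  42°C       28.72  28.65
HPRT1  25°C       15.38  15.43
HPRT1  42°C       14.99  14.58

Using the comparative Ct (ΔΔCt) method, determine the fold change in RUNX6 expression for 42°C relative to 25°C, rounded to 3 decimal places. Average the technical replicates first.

Mean Ct: RUNX6 25°C 30.905; RUNX6 42°C 28.685; HPRT1 25°C 15.405; HPRT1 42°C 14.785
ΔCt(25°C) = 30.905 − 15.405 = 15.500
ΔCt(42°C) = 28.685 − 14.785 = 13.900
ΔΔCt = 13.900 − 15.500 = -1.600
Fold change = 2^(−(-1.600)) = 2^1.600 = 3.0314

3.031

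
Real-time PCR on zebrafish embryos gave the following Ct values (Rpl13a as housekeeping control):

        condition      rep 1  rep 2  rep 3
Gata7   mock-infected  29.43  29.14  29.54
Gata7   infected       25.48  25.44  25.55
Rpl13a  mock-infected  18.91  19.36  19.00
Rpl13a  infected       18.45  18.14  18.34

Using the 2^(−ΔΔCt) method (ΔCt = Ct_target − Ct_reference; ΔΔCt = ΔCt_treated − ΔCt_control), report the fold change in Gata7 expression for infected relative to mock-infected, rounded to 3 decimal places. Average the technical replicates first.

8.574

Mean Ct: Gata7 mock-infected 29.370; Gata7 infected 25.490; Rpl13a mock-infected 19.090; Rpl13a infected 18.310
ΔCt(mock-infected) = 29.370 − 19.090 = 10.280
ΔCt(infected) = 25.490 − 18.310 = 7.180
ΔΔCt = 7.180 − 10.280 = -3.100
Fold change = 2^(−(-3.100)) = 2^3.100 = 8.5742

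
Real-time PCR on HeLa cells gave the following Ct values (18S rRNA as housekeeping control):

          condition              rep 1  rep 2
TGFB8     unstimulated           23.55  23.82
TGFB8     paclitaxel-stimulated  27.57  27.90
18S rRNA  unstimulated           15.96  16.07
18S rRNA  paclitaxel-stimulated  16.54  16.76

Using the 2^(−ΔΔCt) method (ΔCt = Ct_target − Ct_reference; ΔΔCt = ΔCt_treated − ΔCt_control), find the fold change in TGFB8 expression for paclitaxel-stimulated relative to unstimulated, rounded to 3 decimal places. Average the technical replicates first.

Mean Ct: TGFB8 unstimulated 23.685; TGFB8 paclitaxel-stimulated 27.735; 18S rRNA unstimulated 16.015; 18S rRNA paclitaxel-stimulated 16.650
ΔCt(unstimulated) = 23.685 − 16.015 = 7.670
ΔCt(paclitaxel-stimulated) = 27.735 − 16.650 = 11.085
ΔΔCt = 11.085 − 7.670 = 3.415
Fold change = 2^(−3.415) = 0.0938

0.094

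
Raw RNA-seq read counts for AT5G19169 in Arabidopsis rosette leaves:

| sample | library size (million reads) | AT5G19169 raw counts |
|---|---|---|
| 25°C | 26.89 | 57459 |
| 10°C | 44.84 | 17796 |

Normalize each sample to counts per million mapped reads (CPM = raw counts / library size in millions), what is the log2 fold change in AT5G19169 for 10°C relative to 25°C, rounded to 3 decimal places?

CPM(25°C) = 57459 / 26.89 = 2136.8167
CPM(10°C) = 17796 / 44.84 = 396.8778
Fold change = 396.8778 / 2136.8167 = 0.18573
log2(0.18573) = -2.4287

-2.429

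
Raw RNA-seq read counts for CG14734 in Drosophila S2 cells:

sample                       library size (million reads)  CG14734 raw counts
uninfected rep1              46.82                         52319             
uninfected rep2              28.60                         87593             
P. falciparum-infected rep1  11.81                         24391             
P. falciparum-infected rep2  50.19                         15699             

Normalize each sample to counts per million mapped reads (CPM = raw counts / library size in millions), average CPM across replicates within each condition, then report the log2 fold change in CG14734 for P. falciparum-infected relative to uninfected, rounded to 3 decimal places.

CPM(uninfected rep1) = 52319 / 46.82 = 1117.4498
CPM(uninfected rep2) = 87593 / 28.60 = 3062.6923
CPM(P. falciparum-infected rep1) = 24391 / 11.81 = 2065.2837
CPM(P. falciparum-infected rep2) = 15699 / 50.19 = 312.7914
mean CPM(uninfected) = 2090.0711; mean CPM(P. falciparum-infected) = 1189.0375
Fold change = 1189.0375 / 2090.0711 = 0.56890
log2(0.56890) = -0.8138

-0.814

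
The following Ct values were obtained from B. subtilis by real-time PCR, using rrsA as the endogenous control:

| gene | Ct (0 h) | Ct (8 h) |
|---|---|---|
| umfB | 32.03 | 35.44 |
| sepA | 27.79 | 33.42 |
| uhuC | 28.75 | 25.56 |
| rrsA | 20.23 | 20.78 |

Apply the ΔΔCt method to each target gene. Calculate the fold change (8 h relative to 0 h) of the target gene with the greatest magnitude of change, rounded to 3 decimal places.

umfB: ΔΔCt = (35.44−20.78) − (32.03−20.23) = 14.66 − 11.80 = 2.86; fold change = 2^-2.86 = 0.138
sepA: ΔΔCt = (33.42−20.78) − (27.79−20.23) = 12.64 − 7.56 = 5.08; fold change = 2^-5.08 = 0.030
uhuC: ΔΔCt = (25.56−20.78) − (28.75−20.23) = 4.78 − 8.52 = -3.74; fold change = 2^3.74 = 13.361
sepA has the largest |ΔΔCt| = 5.08.

0.030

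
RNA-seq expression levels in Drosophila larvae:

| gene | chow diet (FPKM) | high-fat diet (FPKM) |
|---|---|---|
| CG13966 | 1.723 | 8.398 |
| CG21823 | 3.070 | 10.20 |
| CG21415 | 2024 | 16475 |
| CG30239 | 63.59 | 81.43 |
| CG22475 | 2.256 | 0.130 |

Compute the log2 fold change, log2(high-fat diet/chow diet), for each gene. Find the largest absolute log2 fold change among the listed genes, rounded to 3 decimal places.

log2(8.398/1.723) = 2.285  (CG13966)
log2(10.20/3.070) = 1.732  (CG21823)
log2(16475/2024) = 3.025  (CG21415)
log2(81.43/63.59) = 0.357  (CG30239)
log2(0.130/2.256) = -4.117  (CG22475)
The largest magnitude belongs to CG22475.

4.117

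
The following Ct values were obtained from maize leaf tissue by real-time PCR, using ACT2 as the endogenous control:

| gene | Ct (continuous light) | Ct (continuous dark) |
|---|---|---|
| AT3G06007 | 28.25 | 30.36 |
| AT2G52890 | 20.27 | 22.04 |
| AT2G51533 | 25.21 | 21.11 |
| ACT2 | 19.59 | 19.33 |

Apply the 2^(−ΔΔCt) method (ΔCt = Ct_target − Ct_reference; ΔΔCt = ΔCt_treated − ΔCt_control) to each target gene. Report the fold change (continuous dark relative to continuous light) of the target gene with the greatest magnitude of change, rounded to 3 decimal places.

AT3G06007: ΔΔCt = (30.36−19.33) − (28.25−19.59) = 11.03 − 8.66 = 2.37; fold change = 2^-2.37 = 0.193
AT2G52890: ΔΔCt = (22.04−19.33) − (20.27−19.59) = 2.71 − 0.68 = 2.03; fold change = 2^-2.03 = 0.245
AT2G51533: ΔΔCt = (21.11−19.33) − (25.21−19.59) = 1.78 − 5.62 = -3.84; fold change = 2^3.84 = 14.320
AT2G51533 has the largest |ΔΔCt| = 3.84.

14.320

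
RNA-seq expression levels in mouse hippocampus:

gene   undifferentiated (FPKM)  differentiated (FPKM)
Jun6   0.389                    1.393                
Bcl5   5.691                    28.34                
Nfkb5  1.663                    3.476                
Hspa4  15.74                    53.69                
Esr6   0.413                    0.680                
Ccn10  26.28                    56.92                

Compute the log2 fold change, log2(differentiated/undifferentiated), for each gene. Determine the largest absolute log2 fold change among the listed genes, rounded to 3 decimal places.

log2(1.393/0.389) = 1.840  (Jun6)
log2(28.34/5.691) = 2.316  (Bcl5)
log2(3.476/1.663) = 1.064  (Nfkb5)
log2(53.69/15.74) = 1.770  (Hspa4)
log2(0.680/0.413) = 0.719  (Esr6)
log2(56.92/26.28) = 1.115  (Ccn10)
The largest magnitude belongs to Bcl5.

2.316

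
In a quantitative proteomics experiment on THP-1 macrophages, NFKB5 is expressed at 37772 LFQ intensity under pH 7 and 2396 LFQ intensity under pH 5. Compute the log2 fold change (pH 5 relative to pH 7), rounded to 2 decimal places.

-3.98

Fold change = 2396 / 37772 = 0.0634
log2(0.0634) = -3.979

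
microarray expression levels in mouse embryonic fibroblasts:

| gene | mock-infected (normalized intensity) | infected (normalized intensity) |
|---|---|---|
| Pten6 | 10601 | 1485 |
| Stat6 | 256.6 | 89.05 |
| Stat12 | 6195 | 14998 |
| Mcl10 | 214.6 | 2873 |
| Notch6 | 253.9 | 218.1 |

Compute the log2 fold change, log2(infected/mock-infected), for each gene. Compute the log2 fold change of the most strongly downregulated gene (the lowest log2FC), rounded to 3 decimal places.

log2(1485/10601) = -2.836  (Pten6)
log2(89.05/256.6) = -1.527  (Stat6)
log2(14998/6195) = 1.276  (Stat12)
log2(2873/214.6) = 3.743  (Mcl10)
log2(218.1/253.9) = -0.219  (Notch6)
Pten6 is most strongly downregulated.

-2.836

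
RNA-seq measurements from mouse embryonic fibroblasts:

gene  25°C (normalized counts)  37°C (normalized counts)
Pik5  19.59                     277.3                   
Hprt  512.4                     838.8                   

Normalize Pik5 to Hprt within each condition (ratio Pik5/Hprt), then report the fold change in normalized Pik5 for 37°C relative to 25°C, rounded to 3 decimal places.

Pik5/Hprt (25°C) = 19.59 / 512.4 = 0.038232
Pik5/Hprt (37°C) = 277.3 / 838.8 = 0.33059
Fold change = 0.33059 / 0.038232 = 8.6470

8.647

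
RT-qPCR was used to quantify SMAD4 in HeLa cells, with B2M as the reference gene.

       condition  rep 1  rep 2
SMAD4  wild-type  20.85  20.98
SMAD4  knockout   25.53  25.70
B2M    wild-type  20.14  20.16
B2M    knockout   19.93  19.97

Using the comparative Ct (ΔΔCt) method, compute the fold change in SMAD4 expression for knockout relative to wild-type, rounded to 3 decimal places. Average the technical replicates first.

Mean Ct: SMAD4 wild-type 20.915; SMAD4 knockout 25.615; B2M wild-type 20.150; B2M knockout 19.950
ΔCt(wild-type) = 20.915 − 20.150 = 0.765
ΔCt(knockout) = 25.615 − 19.950 = 5.665
ΔΔCt = 5.665 − 0.765 = 4.900
Fold change = 2^(−4.900) = 0.0335

0.033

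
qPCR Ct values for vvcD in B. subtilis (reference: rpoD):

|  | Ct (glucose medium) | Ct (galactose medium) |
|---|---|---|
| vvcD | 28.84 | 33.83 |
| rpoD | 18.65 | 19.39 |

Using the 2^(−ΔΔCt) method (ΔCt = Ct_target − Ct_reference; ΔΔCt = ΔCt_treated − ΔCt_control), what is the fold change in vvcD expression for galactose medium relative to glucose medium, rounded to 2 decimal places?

0.05

ΔCt(glucose medium) = 28.840 − 18.650 = 10.190
ΔCt(galactose medium) = 33.830 − 19.390 = 14.440
ΔΔCt = 14.440 − 10.190 = 4.250
Fold change = 2^(−4.250) = 0.053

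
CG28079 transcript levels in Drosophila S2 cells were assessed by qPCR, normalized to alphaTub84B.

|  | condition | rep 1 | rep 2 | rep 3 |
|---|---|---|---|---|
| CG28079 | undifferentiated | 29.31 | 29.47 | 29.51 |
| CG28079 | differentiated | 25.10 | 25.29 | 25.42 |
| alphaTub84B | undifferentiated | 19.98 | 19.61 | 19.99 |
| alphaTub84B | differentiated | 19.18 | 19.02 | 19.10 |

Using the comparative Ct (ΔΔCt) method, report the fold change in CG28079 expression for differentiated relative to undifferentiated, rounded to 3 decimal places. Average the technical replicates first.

Mean Ct: CG28079 undifferentiated 29.430; CG28079 differentiated 25.270; alphaTub84B undifferentiated 19.860; alphaTub84B differentiated 19.100
ΔCt(undifferentiated) = 29.430 − 19.860 = 9.570
ΔCt(differentiated) = 25.270 − 19.100 = 6.170
ΔΔCt = 6.170 − 9.570 = -3.400
Fold change = 2^(−(-3.400)) = 2^3.400 = 10.5561

10.556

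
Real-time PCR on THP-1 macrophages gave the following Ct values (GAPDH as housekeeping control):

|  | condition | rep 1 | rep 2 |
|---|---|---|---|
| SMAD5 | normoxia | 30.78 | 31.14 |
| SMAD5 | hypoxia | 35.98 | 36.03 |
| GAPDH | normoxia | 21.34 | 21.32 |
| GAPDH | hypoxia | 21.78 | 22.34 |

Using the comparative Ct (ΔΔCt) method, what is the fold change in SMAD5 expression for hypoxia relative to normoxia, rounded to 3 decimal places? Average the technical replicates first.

Mean Ct: SMAD5 normoxia 30.960; SMAD5 hypoxia 36.005; GAPDH normoxia 21.330; GAPDH hypoxia 22.060
ΔCt(normoxia) = 30.960 − 21.330 = 9.630
ΔCt(hypoxia) = 36.005 − 22.060 = 13.945
ΔΔCt = 13.945 − 9.630 = 4.315
Fold change = 2^(−4.315) = 0.0502

0.050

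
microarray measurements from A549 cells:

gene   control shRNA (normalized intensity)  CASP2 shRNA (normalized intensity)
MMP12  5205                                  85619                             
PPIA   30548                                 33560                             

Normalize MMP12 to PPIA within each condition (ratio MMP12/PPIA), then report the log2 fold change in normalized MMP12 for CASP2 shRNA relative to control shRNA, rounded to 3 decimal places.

3.904

MMP12/PPIA (control shRNA) = 5205 / 30548 = 0.17039
MMP12/PPIA (CASP2 shRNA) = 85619 / 33560 = 2.5512
Fold change = 2.5512 / 0.17039 = 14.9730
log2(14.9730) = 3.9043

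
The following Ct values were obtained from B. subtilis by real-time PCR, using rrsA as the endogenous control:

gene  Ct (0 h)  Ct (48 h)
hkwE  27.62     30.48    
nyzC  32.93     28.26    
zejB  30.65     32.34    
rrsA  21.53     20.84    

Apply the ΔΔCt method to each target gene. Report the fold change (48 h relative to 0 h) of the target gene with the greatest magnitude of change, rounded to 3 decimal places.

hkwE: ΔΔCt = (30.48−20.84) − (27.62−21.53) = 9.64 − 6.09 = 3.55; fold change = 2^-3.55 = 0.085
nyzC: ΔΔCt = (28.26−20.84) − (32.93−21.53) = 7.42 − 11.40 = -3.98; fold change = 2^3.98 = 15.780
zejB: ΔΔCt = (32.34−20.84) − (30.65−21.53) = 11.50 − 9.12 = 2.38; fold change = 2^-2.38 = 0.192
nyzC has the largest |ΔΔCt| = 3.98.

15.780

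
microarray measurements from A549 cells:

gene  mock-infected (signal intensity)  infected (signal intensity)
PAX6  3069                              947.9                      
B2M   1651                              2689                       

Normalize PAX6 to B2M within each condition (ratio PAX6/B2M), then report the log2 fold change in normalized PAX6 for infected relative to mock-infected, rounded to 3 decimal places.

-2.399

PAX6/B2M (mock-infected) = 3069 / 1651 = 1.8589
PAX6/B2M (infected) = 947.9 / 2689 = 0.35251
Fold change = 0.35251 / 1.8589 = 0.1896
log2(0.1896) = -2.3987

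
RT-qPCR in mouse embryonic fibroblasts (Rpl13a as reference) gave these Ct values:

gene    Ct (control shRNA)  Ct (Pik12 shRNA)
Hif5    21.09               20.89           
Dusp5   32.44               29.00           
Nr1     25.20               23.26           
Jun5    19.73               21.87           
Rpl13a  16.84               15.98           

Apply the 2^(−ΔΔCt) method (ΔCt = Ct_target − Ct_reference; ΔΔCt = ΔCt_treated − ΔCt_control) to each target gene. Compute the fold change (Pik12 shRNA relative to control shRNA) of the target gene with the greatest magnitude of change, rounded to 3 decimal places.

0.125

Hif5: ΔΔCt = (20.89−15.98) − (21.09−16.84) = 4.91 − 4.25 = 0.66; fold change = 2^-0.66 = 0.633
Dusp5: ΔΔCt = (29.00−15.98) − (32.44−16.84) = 13.02 − 15.60 = -2.58; fold change = 2^2.58 = 5.979
Nr1: ΔΔCt = (23.26−15.98) − (25.20−16.84) = 7.28 − 8.36 = -1.08; fold change = 2^1.08 = 2.114
Jun5: ΔΔCt = (21.87−15.98) − (19.73−16.84) = 5.89 − 2.89 = 3.00; fold change = 2^-3.00 = 0.125
Jun5 has the largest |ΔΔCt| = 3.00.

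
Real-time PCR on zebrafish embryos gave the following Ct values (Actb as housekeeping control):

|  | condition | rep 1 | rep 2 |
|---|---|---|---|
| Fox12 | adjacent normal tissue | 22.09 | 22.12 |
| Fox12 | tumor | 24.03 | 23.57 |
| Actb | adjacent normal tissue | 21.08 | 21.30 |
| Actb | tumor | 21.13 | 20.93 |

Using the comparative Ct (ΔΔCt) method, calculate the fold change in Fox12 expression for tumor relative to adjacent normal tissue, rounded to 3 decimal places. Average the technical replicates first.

0.276

Mean Ct: Fox12 adjacent normal tissue 22.105; Fox12 tumor 23.800; Actb adjacent normal tissue 21.190; Actb tumor 21.030
ΔCt(adjacent normal tissue) = 22.105 − 21.190 = 0.915
ΔCt(tumor) = 23.800 − 21.030 = 2.770
ΔΔCt = 2.770 − 0.915 = 1.855
Fold change = 2^(−1.855) = 0.2764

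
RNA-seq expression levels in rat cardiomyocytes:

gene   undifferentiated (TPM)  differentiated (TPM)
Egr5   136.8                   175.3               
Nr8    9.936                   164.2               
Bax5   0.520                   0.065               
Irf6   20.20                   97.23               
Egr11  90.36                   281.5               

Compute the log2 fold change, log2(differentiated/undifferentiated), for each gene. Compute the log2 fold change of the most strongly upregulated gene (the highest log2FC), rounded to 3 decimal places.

4.047

log2(175.3/136.8) = 0.358  (Egr5)
log2(164.2/9.936) = 4.047  (Nr8)
log2(0.065/0.520) = -3.000  (Bax5)
log2(97.23/20.20) = 2.267  (Irf6)
log2(281.5/90.36) = 1.639  (Egr11)
Nr8 is most strongly upregulated.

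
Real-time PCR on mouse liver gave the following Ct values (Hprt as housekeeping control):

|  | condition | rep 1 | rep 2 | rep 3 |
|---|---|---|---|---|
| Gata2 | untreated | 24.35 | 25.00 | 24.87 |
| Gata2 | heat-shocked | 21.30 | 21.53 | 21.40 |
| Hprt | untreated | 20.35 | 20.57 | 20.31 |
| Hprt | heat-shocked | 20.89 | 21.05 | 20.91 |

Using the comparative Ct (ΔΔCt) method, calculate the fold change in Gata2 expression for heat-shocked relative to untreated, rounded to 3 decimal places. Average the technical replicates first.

Mean Ct: Gata2 untreated 24.740; Gata2 heat-shocked 21.410; Hprt untreated 20.410; Hprt heat-shocked 20.950
ΔCt(untreated) = 24.740 − 20.410 = 4.330
ΔCt(heat-shocked) = 21.410 − 20.950 = 0.460
ΔΔCt = 0.460 − 4.330 = -3.870
Fold change = 2^(−(-3.870)) = 2^3.870 = 14.6213

14.621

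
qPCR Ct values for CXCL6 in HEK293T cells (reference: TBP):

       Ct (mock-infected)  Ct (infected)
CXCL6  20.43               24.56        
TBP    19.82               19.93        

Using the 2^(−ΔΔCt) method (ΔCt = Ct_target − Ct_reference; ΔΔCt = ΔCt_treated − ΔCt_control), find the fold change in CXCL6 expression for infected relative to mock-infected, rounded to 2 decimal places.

ΔCt(mock-infected) = 20.430 − 19.820 = 0.610
ΔCt(infected) = 24.560 − 19.930 = 4.630
ΔΔCt = 4.630 − 0.610 = 4.020
Fold change = 2^(−4.020) = 0.062

0.06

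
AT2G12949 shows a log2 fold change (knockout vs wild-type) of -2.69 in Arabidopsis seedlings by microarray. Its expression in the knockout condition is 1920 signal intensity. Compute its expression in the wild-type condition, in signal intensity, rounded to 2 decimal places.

Fold change = 2^(-2.69) = 0.1550
wild-type expression = 1920 / 0.1550 = 12390.02

12390.02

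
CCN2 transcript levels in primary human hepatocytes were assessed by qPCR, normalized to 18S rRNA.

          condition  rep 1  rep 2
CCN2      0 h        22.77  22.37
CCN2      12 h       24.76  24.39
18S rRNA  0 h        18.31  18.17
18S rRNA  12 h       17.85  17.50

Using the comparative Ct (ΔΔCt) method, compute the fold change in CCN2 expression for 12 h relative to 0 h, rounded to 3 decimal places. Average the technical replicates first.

0.168

Mean Ct: CCN2 0 h 22.570; CCN2 12 h 24.575; 18S rRNA 0 h 18.240; 18S rRNA 12 h 17.675
ΔCt(0 h) = 22.570 − 18.240 = 4.330
ΔCt(12 h) = 24.575 − 17.675 = 6.900
ΔΔCt = 6.900 − 4.330 = 2.570
Fold change = 2^(−2.570) = 0.1684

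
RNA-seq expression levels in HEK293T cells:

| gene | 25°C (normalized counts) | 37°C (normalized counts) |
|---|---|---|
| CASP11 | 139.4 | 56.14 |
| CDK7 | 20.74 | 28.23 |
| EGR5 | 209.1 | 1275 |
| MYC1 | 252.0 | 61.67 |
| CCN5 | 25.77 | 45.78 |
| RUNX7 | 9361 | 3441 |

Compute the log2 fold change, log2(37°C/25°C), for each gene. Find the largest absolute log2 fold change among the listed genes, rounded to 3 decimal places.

2.608

log2(56.14/139.4) = -1.312  (CASP11)
log2(28.23/20.74) = 0.445  (CDK7)
log2(1275/209.1) = 2.608  (EGR5)
log2(61.67/252.0) = -2.031  (MYC1)
log2(45.78/25.77) = 0.829  (CCN5)
log2(3441/9361) = -1.444  (RUNX7)
The largest magnitude belongs to EGR5.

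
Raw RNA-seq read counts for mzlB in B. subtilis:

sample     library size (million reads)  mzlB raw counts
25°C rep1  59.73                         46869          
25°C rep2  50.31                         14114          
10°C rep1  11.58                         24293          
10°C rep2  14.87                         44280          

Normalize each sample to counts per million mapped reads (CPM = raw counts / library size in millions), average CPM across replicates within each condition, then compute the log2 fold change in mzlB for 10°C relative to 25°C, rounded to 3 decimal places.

CPM(25°C rep1) = 46869 / 59.73 = 784.6811
CPM(25°C rep2) = 14114 / 50.31 = 280.5406
CPM(10°C rep1) = 24293 / 11.58 = 2097.8411
CPM(10°C rep2) = 44280 / 14.87 = 2977.8077
mean CPM(25°C) = 532.6109; mean CPM(10°C) = 2537.8244
Fold change = 2537.8244 / 532.6109 = 4.76488
log2(4.76488) = 2.2524

2.252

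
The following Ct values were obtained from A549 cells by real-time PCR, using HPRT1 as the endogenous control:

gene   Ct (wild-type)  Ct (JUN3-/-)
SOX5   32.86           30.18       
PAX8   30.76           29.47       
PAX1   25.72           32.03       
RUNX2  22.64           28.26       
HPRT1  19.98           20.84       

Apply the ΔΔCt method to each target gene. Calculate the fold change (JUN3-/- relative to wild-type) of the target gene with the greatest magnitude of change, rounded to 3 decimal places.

0.023

SOX5: ΔΔCt = (30.18−20.84) − (32.86−19.98) = 9.34 − 12.88 = -3.54; fold change = 2^3.54 = 11.632
PAX8: ΔΔCt = (29.47−20.84) − (30.76−19.98) = 8.63 − 10.78 = -2.15; fold change = 2^2.15 = 4.438
PAX1: ΔΔCt = (32.03−20.84) − (25.72−19.98) = 11.19 − 5.74 = 5.45; fold change = 2^-5.45 = 0.023
RUNX2: ΔΔCt = (28.26−20.84) − (22.64−19.98) = 7.42 − 2.66 = 4.76; fold change = 2^-4.76 = 0.037
PAX1 has the largest |ΔΔCt| = 5.45.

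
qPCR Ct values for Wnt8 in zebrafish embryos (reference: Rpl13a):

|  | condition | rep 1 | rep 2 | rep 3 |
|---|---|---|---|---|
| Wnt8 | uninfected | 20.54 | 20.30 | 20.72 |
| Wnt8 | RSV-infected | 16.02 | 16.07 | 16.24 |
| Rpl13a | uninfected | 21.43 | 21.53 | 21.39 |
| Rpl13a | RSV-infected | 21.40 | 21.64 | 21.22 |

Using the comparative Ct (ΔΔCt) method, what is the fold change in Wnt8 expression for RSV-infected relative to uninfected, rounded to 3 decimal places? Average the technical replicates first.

20.821

Mean Ct: Wnt8 uninfected 20.520; Wnt8 RSV-infected 16.110; Rpl13a uninfected 21.450; Rpl13a RSV-infected 21.420
ΔCt(uninfected) = 20.520 − 21.450 = -0.930
ΔCt(RSV-infected) = 16.110 − 21.420 = -5.310
ΔΔCt = -5.310 − (-0.930) = -4.380
Fold change = 2^(−(-4.380)) = 2^4.380 = 20.8215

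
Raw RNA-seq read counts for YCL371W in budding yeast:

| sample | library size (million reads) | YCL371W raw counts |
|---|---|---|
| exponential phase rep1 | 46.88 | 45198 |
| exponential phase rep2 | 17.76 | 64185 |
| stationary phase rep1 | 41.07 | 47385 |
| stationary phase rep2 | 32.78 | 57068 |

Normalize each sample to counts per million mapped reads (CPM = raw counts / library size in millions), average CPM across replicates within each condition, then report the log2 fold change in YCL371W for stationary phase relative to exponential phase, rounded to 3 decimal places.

CPM(exponential phase rep1) = 45198 / 46.88 = 964.1212
CPM(exponential phase rep2) = 64185 / 17.76 = 3614.0203
CPM(stationary phase rep1) = 47385 / 41.07 = 1153.7619
CPM(stationary phase rep2) = 57068 / 32.78 = 1740.9396
mean CPM(exponential phase) = 2289.0707; mean CPM(stationary phase) = 1447.3507
Fold change = 1447.3507 / 2289.0707 = 0.63229
log2(0.63229) = -0.6613

-0.661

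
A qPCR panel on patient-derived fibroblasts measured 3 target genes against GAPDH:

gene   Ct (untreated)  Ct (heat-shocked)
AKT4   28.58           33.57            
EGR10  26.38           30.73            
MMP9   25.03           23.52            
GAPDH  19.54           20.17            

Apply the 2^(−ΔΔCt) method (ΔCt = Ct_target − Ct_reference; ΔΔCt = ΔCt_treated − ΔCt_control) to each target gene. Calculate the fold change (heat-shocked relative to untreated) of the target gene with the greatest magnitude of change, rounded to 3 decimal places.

0.049

AKT4: ΔΔCt = (33.57−20.17) − (28.58−19.54) = 13.40 − 9.04 = 4.36; fold change = 2^-4.36 = 0.049
EGR10: ΔΔCt = (30.73−20.17) − (26.38−19.54) = 10.56 − 6.84 = 3.72; fold change = 2^-3.72 = 0.076
MMP9: ΔΔCt = (23.52−20.17) − (25.03−19.54) = 3.35 − 5.49 = -2.14; fold change = 2^2.14 = 4.408
AKT4 has the largest |ΔΔCt| = 4.36.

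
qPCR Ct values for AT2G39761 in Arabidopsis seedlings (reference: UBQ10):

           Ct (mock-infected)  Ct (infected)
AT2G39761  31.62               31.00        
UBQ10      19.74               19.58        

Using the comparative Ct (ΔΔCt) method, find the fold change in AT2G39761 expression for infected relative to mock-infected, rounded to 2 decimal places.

1.38

ΔCt(mock-infected) = 31.620 − 19.740 = 11.880
ΔCt(infected) = 31.000 − 19.580 = 11.420
ΔΔCt = 11.420 − 11.880 = -0.460
Fold change = 2^(−(-0.460)) = 2^0.460 = 1.376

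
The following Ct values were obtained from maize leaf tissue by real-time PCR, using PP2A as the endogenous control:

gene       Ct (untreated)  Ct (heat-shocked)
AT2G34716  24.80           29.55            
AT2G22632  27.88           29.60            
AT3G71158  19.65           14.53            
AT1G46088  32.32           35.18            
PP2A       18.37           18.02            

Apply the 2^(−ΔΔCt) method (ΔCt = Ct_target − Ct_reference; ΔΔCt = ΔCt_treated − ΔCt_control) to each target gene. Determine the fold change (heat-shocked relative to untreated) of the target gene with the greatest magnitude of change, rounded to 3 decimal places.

AT2G34716: ΔΔCt = (29.55−18.02) − (24.80−18.37) = 11.53 − 6.43 = 5.10; fold change = 2^-5.10 = 0.029
AT2G22632: ΔΔCt = (29.60−18.02) − (27.88−18.37) = 11.58 − 9.51 = 2.07; fold change = 2^-2.07 = 0.238
AT3G71158: ΔΔCt = (14.53−18.02) − (19.65−18.37) = -3.49 − 1.28 = -4.77; fold change = 2^4.77 = 27.284
AT1G46088: ΔΔCt = (35.18−18.02) − (32.32−18.37) = 17.16 − 13.95 = 3.21; fold change = 2^-3.21 = 0.108
AT2G34716 has the largest |ΔΔCt| = 5.10.

0.029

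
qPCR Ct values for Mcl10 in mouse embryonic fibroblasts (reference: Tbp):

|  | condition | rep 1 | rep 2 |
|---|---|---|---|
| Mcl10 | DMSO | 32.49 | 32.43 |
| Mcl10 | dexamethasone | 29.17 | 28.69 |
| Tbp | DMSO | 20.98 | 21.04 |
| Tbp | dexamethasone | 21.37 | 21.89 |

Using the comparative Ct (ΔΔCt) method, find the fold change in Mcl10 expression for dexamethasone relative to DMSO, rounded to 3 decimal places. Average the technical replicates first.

17.753

Mean Ct: Mcl10 DMSO 32.460; Mcl10 dexamethasone 28.930; Tbp DMSO 21.010; Tbp dexamethasone 21.630
ΔCt(DMSO) = 32.460 − 21.010 = 11.450
ΔCt(dexamethasone) = 28.930 − 21.630 = 7.300
ΔΔCt = 7.300 − 11.450 = -4.150
Fold change = 2^(−(-4.150)) = 2^4.150 = 17.7531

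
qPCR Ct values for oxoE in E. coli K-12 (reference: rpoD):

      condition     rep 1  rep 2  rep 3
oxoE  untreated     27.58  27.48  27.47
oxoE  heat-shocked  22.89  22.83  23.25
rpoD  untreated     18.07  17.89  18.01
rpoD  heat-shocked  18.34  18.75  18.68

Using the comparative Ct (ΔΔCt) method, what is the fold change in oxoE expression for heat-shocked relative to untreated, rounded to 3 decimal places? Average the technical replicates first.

Mean Ct: oxoE untreated 27.510; oxoE heat-shocked 22.990; rpoD untreated 17.990; rpoD heat-shocked 18.590
ΔCt(untreated) = 27.510 − 17.990 = 9.520
ΔCt(heat-shocked) = 22.990 − 18.590 = 4.400
ΔΔCt = 4.400 − 9.520 = -5.120
Fold change = 2^(−(-5.120)) = 2^5.120 = 34.7755

34.776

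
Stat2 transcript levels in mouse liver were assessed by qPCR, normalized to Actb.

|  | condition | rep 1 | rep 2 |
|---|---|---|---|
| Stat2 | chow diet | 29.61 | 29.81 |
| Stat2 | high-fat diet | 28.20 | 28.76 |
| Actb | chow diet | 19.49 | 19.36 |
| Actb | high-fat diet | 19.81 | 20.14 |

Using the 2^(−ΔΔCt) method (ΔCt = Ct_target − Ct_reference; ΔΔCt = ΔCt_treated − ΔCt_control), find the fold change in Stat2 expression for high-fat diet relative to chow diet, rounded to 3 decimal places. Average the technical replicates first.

Mean Ct: Stat2 chow diet 29.710; Stat2 high-fat diet 28.480; Actb chow diet 19.425; Actb high-fat diet 19.975
ΔCt(chow diet) = 29.710 − 19.425 = 10.285
ΔCt(high-fat diet) = 28.480 − 19.975 = 8.505
ΔΔCt = 8.505 − 10.285 = -1.780
Fold change = 2^(−(-1.780)) = 2^1.780 = 3.4343

3.434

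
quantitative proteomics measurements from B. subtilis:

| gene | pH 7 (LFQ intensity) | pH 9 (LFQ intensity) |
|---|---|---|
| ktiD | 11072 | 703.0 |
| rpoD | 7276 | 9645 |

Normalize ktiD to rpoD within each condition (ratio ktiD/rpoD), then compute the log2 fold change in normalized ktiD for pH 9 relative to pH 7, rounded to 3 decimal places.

-4.384

ktiD/rpoD (pH 7) = 11072 / 7276 = 1.5217
ktiD/rpoD (pH 9) = 703.0 / 9645 = 0.072888
Fold change = 0.072888 / 1.5217 = 0.0479
log2(0.0479) = -4.3839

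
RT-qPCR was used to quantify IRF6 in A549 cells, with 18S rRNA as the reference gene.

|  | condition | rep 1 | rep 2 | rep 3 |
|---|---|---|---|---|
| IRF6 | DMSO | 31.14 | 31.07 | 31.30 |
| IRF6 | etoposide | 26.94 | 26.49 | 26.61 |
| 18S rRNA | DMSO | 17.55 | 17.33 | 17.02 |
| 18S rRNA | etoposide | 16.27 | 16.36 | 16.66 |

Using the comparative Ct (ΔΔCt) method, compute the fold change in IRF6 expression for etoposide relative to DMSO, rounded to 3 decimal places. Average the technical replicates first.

Mean Ct: IRF6 DMSO 31.170; IRF6 etoposide 26.680; 18S rRNA DMSO 17.300; 18S rRNA etoposide 16.430
ΔCt(DMSO) = 31.170 − 17.300 = 13.870
ΔCt(etoposide) = 26.680 − 16.430 = 10.250
ΔΔCt = 10.250 − 13.870 = -3.620
Fold change = 2^(−(-3.620)) = 2^3.620 = 12.2950

12.295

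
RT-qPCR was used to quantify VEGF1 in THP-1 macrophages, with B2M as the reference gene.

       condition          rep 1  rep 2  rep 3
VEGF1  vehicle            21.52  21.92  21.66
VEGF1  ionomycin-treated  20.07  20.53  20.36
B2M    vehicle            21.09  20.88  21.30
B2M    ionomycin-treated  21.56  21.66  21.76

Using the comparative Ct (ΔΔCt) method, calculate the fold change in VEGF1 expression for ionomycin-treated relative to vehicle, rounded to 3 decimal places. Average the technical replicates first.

Mean Ct: VEGF1 vehicle 21.700; VEGF1 ionomycin-treated 20.320; B2M vehicle 21.090; B2M ionomycin-treated 21.660
ΔCt(vehicle) = 21.700 − 21.090 = 0.610
ΔCt(ionomycin-treated) = 20.320 − 21.660 = -1.340
ΔΔCt = -1.340 − 0.610 = -1.950
Fold change = 2^(−(-1.950)) = 2^1.950 = 3.8637

3.864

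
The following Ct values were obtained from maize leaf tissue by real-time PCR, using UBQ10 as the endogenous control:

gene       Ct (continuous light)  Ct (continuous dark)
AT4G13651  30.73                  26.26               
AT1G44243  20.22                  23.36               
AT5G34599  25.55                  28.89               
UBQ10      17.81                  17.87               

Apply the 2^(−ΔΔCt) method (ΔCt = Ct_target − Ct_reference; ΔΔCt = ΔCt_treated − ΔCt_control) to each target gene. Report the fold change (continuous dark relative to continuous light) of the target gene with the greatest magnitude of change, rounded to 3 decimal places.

AT4G13651: ΔΔCt = (26.26−17.87) − (30.73−17.81) = 8.39 − 12.92 = -4.53; fold change = 2^4.53 = 23.103
AT1G44243: ΔΔCt = (23.36−17.87) − (20.22−17.81) = 5.49 − 2.41 = 3.08; fold change = 2^-3.08 = 0.118
AT5G34599: ΔΔCt = (28.89−17.87) − (25.55−17.81) = 11.02 − 7.74 = 3.28; fold change = 2^-3.28 = 0.103
AT4G13651 has the largest |ΔΔCt| = 4.53.

23.103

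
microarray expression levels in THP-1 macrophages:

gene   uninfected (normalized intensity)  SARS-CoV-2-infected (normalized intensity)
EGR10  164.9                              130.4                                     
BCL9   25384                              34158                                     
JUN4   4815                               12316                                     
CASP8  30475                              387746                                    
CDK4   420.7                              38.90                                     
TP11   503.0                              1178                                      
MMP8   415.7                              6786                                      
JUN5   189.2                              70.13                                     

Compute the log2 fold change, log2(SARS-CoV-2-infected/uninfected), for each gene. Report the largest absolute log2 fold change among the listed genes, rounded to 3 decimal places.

4.029

log2(130.4/164.9) = -0.339  (EGR10)
log2(34158/25384) = 0.428  (BCL9)
log2(12316/4815) = 1.355  (JUN4)
log2(387746/30475) = 3.669  (CASP8)
log2(38.90/420.7) = -3.435  (CDK4)
log2(1178/503.0) = 1.228  (TP11)
log2(6786/415.7) = 4.029  (MMP8)
log2(70.13/189.2) = -1.432  (JUN5)
The largest magnitude belongs to MMP8.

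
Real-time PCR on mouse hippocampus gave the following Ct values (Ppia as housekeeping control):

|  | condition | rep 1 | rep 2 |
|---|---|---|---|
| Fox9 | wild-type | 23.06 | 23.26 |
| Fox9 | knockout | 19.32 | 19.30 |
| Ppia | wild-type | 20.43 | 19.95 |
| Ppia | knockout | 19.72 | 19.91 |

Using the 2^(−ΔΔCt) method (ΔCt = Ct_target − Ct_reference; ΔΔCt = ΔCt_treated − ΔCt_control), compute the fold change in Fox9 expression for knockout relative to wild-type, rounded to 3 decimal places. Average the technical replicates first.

11.119

Mean Ct: Fox9 wild-type 23.160; Fox9 knockout 19.310; Ppia wild-type 20.190; Ppia knockout 19.815
ΔCt(wild-type) = 23.160 − 20.190 = 2.970
ΔCt(knockout) = 19.310 − 19.815 = -0.505
ΔΔCt = -0.505 − 2.970 = -3.475
Fold change = 2^(−(-3.475)) = 2^3.475 = 11.1193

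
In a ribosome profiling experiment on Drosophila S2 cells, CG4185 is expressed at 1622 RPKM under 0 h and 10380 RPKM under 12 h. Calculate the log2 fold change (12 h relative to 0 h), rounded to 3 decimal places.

2.678

Fold change = 10380 / 1622 = 6.3995
log2(6.3995) = 2.6780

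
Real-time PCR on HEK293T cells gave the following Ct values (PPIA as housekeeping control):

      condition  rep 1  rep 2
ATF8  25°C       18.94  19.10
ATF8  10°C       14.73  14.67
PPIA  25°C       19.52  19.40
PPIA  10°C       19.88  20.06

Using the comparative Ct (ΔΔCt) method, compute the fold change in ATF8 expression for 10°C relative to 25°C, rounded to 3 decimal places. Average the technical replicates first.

28.443

Mean Ct: ATF8 25°C 19.020; ATF8 10°C 14.700; PPIA 25°C 19.460; PPIA 10°C 19.970
ΔCt(25°C) = 19.020 − 19.460 = -0.440
ΔCt(10°C) = 14.700 − 19.970 = -5.270
ΔΔCt = -5.270 − (-0.440) = -4.830
Fold change = 2^(−(-4.830)) = 2^4.830 = 28.4430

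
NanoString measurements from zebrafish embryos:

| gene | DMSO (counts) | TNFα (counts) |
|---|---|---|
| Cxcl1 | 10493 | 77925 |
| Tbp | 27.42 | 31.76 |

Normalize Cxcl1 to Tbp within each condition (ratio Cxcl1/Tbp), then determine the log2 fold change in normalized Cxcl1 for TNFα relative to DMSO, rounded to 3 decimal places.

Cxcl1/Tbp (DMSO) = 10493 / 27.42 = 382.68
Cxcl1/Tbp (TNFα) = 77925 / 31.76 = 2453.6
Fold change = 2453.6 / 382.68 = 6.4116
log2(6.4116) = 2.6807

2.681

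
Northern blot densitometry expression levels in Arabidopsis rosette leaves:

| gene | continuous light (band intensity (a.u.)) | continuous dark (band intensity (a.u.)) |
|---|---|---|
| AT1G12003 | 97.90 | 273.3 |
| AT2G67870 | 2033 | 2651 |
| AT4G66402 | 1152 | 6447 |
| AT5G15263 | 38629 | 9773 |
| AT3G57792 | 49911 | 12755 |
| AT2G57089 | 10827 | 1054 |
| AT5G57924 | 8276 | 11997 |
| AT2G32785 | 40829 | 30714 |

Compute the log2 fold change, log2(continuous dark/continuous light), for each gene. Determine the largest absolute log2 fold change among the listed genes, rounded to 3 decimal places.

3.361

log2(273.3/97.90) = 1.481  (AT1G12003)
log2(2651/2033) = 0.383  (AT2G67870)
log2(6447/1152) = 2.484  (AT4G66402)
log2(9773/38629) = -1.983  (AT5G15263)
log2(12755/49911) = -1.968  (AT3G57792)
log2(1054/10827) = -3.361  (AT2G57089)
log2(11997/8276) = 0.536  (AT5G57924)
log2(30714/40829) = -0.411  (AT2G32785)
The largest magnitude belongs to AT2G57089.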